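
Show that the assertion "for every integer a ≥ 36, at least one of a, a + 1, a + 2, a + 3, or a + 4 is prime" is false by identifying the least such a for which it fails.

We need the least integer a ≥ 36 for which a, a + 1, a + 2, a + 3, a + 4 are all composite.
For a = 36, 37, 38, 39, …, 45, 46, 47 the conclusion holds.
a = 48: 48 = 2 × 24; 49 = 7 × 7; 50 = 2 × 25; 51 = 3 × 17; 52 = 2 × 26 — all composite.
Hence a = 48 is a counterexample.

a = 48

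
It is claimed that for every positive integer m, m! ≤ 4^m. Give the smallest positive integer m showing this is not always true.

For m = 1, 2, 3, 4, 5, 6, 7, 8 the conclusion holds.
m = 9: m! = 362880 and 4^m = 262144, so 362880 > 262144.
Hence m = 9 is a counterexample.

m = 9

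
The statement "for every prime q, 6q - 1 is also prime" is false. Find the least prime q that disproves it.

q = 11

A counterexample is any prime q such that 6q - 1 is not prime; we check each in order.
q = 2: 6q - 1 = 11, prime.
q = 3: 6q - 1 = 17, prime.
q = 5: 6q - 1 = 29, prime.
q = 7: 6q - 1 = 41, prime.
q = 11: 6q - 1 = 65 = 5 × 13, not prime.
So q = 11 is the smallest counterexample.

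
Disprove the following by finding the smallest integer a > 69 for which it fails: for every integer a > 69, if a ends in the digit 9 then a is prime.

a = 99

For a = 79, 89 the conclusion holds.
a = 99: 99 ends in 9; 99 = 3 × 33, composite.
Thus a = 99 disproves the claim, and no smaller a works.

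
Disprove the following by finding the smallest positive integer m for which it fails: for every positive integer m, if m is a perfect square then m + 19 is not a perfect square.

A counterexample is any positive integer m such that m is a perfect square but m + 19 is a perfect square; we check each in order.
m = 1: 1 + 19 = 20, not a perfect square.
m = 4: 4 + 19 = 23, not a perfect square.
m = 9: 9 + 19 = 28, not a perfect square.
m = 16: 16 + 19 = 35, not a perfect square.
m = 25: 25 + 19 = 44, not a perfect square.
m = 36: 36 + 19 = 55, not a perfect square.
m = 49: 49 + 19 = 68, not a perfect square.
m = 64: 64 + 19 = 83, not a perfect square.
m = 81: 81 = 9² and 81 + 19 = 100 = 10².
Thus m = 81 disproves the claim, and no smaller m works.

m = 81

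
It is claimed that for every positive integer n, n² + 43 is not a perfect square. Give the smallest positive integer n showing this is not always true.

We need the least positive integer n for which n² + 43 is a perfect square.
For n = 1, 2, 3, 4, …, 18, 19, 20 the conclusion holds.
n = 21: 21² + 43 = 484 = 22², a perfect square.

n = 21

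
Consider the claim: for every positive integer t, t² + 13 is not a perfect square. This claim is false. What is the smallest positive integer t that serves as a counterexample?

We need the least positive integer t for which t² + 13 is a perfect square.
The first 5 eligible values, up to t = 5, all satisfy the conclusion.
t = 6: 6² + 13 = 49 = 7², a perfect square.

t = 6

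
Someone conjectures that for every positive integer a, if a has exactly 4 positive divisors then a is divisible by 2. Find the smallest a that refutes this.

a = 15

a = 6: τ(6) = 4; 6 mod 2 = 0.
a = 8: τ(8) = 4; 8 mod 2 = 0.
a = 10: τ(10) = 4; 10 mod 2 = 0.
a = 14: τ(14) = 4; 14 mod 2 = 0.
a = 15: τ(15) = 4; 15 mod 2 = 1.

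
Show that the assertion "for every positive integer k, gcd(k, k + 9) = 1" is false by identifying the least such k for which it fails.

We need the least positive integer k for which gcd(k, k + 9) > 1.
k = 1: gcd(1, 10) = 1.
k = 2: gcd(2, 11) = 1.
k = 3: gcd(3, 12) = 3.
Thus k = 3 disproves the claim, and no smaller k works.

k = 3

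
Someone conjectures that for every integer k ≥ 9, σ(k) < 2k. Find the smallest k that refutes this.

Check each integer k ≥ 9 in order until the claim fails.
k = 9: σ(9) = 13; 13 < 18.
k = 10: σ(10) = 18; 18 < 20.
k = 11: σ(11) = 12; 12 < 22.
k = 12: σ(12) = 28; 28 ≥ 24.

k = 12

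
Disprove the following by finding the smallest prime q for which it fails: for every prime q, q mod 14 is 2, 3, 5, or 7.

A counterexample is any prime q such that the claim fails; we check each in order.
The first 4 eligible values, up to q = 7, all satisfy the conclusion.
q = 11: 11 mod 14 = 11 — not in {2, 3, 5, 7}.

q = 11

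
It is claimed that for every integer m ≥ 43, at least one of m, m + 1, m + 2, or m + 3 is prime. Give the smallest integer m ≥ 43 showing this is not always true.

m = 48

m = 43: 43 is prime.
m = 44: 47 is prime.
m = 45: 47 is prime.
m = 46: 47 is prime.
m = 47: 47 is prime.
m = 48: 48 = 2 × 24; 49 = 7 × 7; 50 = 2 × 25; 51 = 3 × 17 — all composite.
Hence m = 48 is a counterexample.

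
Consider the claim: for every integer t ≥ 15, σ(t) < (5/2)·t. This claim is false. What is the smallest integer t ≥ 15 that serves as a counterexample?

We need the least integer t ≥ 15 for which the claim fails.
For t = 15, 16, 17, 18, 19, 20, 21, 22, 23 the conclusion holds.
t = 24: σ(24) = 60; 60 ≥ 60.
So t = 24 is the smallest counterexample.

t = 24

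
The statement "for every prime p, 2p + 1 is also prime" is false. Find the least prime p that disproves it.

p = 2: 2p + 1 = 5, prime.
p = 3: 2p + 1 = 7, prime.
p = 5: 2p + 1 = 11, prime.
p = 7: 2p + 1 = 15 = 3 × 5, not prime.
Hence p = 7 is a counterexample.

p = 7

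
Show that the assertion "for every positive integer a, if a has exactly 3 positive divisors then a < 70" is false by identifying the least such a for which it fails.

a = 121

Check each positive integer a in order until a has exactly 3 positive divisors but the claim fails.
The first 4 eligible values, up to a = 49, all satisfy the conclusion.
a = 121: τ(121) = 3; 121 ≥ 70.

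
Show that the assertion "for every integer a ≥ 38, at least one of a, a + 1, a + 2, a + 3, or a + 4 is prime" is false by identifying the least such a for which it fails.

a = 48

Check each integer a ≥ 38 in order until a, a + 1, a + 2, a + 3, a + 4 are all composite.
The first 10 eligible values, up to a = 47, all satisfy the conclusion.
a = 48: 48 = 2 × 24; 49 = 7 × 7; 50 = 2 × 25; 51 = 3 × 17; 52 = 2 × 26 — all composite.
Hence a = 48 is a counterexample.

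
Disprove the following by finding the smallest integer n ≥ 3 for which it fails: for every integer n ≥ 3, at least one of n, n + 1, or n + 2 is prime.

For n = 3, 4, 5, 6, 7 the conclusion holds.
n = 8: 8 = 2 × 4; 9 = 3 × 3; 10 = 2 × 5 — all composite.

n = 8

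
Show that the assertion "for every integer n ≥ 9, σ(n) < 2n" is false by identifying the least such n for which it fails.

For n = 9, 10, 11 the conclusion holds.
n = 12: σ(12) = 28; 28 ≥ 24.
Hence n = 12 is a counterexample.

n = 12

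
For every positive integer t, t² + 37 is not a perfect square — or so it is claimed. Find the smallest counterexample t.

Check each positive integer t in order until t² + 37 is a perfect square.
For t = 1, 2, 3, 4, …, 15, 16, 17 the conclusion holds.
t = 18: 18² + 37 = 361 = 19², a perfect square.

t = 18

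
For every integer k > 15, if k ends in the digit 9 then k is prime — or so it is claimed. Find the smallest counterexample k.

k = 19: 19 ends in 9 and is prime.
k = 29: 29 ends in 9 and is prime.
k = 39: 39 ends in 9; 39 = 3 × 13, composite.

k = 39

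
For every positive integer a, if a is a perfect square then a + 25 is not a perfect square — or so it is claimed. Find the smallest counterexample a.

a = 144

For a = 1, 4, 9, 16, …, 81, 100, 121 the conclusion holds.
a = 144: 144 = 12² and 144 + 25 = 169 = 13².
Thus a = 144 disproves the claim, and no smaller a works.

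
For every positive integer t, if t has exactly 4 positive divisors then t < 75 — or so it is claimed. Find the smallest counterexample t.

t = 77

For t = 6, 8, 10, 14, …, 65, 69, 74 the conclusion holds.
t = 77: τ(77) = 4; 77 ≥ 75.
So t = 77 is the smallest counterexample.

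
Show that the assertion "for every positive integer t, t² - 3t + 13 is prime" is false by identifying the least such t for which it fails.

We need the least positive integer t for which t² - 3t + 13 is not prime.
For t = 1, 2, 3, 4, …, 9, 10, 11 the conclusion holds.
t = 12: t² - 3t + 13 = 121 = 11 × 11, composite.
Thus t = 12 disproves the claim, and no smaller t works.

t = 12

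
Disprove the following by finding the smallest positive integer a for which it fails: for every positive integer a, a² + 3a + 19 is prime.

We need the least positive integer a for which a² + 3a + 19 is not prime.
The first 14 eligible values, up to a = 14, all satisfy the conclusion.
a = 15: a² + 3a + 19 = 289 = 17 × 17, composite.
Hence a = 15 is a counterexample.

a = 15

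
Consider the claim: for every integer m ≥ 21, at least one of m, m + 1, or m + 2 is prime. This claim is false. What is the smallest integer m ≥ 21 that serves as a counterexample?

m = 24

We need the least integer m ≥ 21 for which m, m + 1, m + 2 are all composite.
m = 21: 23 is prime.
m = 22: 23 is prime.
m = 23: 23 is prime.
m = 24: 24 = 2 × 12; 25 = 5 × 5; 26 = 2 × 13 — all composite.
Thus m = 24 disproves the claim, and no smaller m works.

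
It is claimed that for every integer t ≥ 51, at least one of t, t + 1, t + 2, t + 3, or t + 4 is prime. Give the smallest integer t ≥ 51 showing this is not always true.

t = 54

Check each integer t ≥ 51 in order until t, t + 1, t + 2, t + 3, t + 4 are all composite.
For t = 51, 52, 53 the conclusion holds.
t = 54: 54 = 2 × 27; 55 = 5 × 11; 56 = 2 × 28; 57 = 3 × 19; 58 = 2 × 29 — all composite.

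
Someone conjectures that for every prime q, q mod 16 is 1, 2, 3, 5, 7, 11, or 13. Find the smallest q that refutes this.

q = 31

A counterexample is any prime q such that the claim fails; we check each in order.
For q = 2, 3, 5, 7, 11, 13, 17, 19, 23, 29 the conclusion holds.
q = 31: 31 mod 16 = 15 — not in {1, 2, 3, 5, 7, 11, 13}.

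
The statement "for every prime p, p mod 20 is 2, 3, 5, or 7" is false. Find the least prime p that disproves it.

p = 2: 2 mod 20 = 2.
p = 3: 3 mod 20 = 3.
p = 5: 5 mod 20 = 5.
p = 7: 7 mod 20 = 7.
p = 11: 11 mod 20 = 11 — not in {2, 3, 5, 7}.

p = 11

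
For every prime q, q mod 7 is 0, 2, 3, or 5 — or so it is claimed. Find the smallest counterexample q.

A counterexample is any prime q such that the claim fails; we check each in order.
For q = 2, 3, 5, 7 the conclusion holds.
q = 11: 11 mod 7 = 4 — not in {0, 2, 3, 5}.

q = 11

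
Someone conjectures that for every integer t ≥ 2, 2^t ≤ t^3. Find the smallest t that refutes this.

For t = 2, 3, 4, 5, 6, 7, 8, 9 the conclusion holds.
t = 10: 2^t = 1024 and t^3 = 1000, so 1024 > 1000.

t = 10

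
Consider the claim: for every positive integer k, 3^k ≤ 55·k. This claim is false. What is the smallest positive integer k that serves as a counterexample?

k = 6

For k = 1, 2, 3, 4, 5 the conclusion holds.
k = 6: 3^k = 729 and 55·k = 330, so 729 > 330.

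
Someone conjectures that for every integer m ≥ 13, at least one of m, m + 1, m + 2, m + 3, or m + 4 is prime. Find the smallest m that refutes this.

m = 24

Check each integer m ≥ 13 in order until m, m + 1, m + 2, m + 3, m + 4 are all composite.
For m = 13, 14, 15, 16, …, 21, 22, 23 the conclusion holds.
m = 24: 24 = 2 × 12; 25 = 5 × 5; 26 = 2 × 13; 27 = 3 × 9; 28 = 2 × 14 — all composite.
So m = 24 is the smallest counterexample.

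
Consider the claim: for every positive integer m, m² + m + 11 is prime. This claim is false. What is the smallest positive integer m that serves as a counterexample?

m = 10

We need the least positive integer m for which m² + m + 11 is not prime.
For m = 1, 2, 3, 4, 5, 6, 7, 8, 9 the conclusion holds.
m = 10: m² + m + 11 = 121 = 11 × 11, composite.
So m = 10 is the smallest counterexample.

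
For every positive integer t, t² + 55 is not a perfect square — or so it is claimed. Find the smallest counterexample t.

Check each positive integer t in order until t² + 55 is a perfect square.
For t = 1, 2 the conclusion holds.
t = 3: 3² + 55 = 64 = 8², a perfect square.

t = 3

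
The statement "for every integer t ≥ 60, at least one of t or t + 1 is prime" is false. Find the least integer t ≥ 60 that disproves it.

t = 62

Check each integer t ≥ 60 in order until t, t + 1 are both composite.
t = 60: 61 is prime.
t = 61: 61 is prime.
t = 62: 62 = 2 × 31; 63 = 3 × 21 — both composite.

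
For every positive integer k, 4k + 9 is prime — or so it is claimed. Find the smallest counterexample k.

k = 3

We need the least positive integer k for which 4k + 9 is not prime.
k = 1: 4k + 9 = 13, prime.
k = 2: 4k + 9 = 17, prime.
k = 3: 4k + 9 = 21 = 3 × 7, composite.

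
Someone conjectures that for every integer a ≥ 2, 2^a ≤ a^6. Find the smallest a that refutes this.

We need the least integer a ≥ 2 for which 2^a > a^6.
For a = 2, 3, 4, 5, …, 27, 28, 29 the conclusion holds.
a = 30: 2^a = 1073741824 and a^6 = 729000000, so 1073741824 > 729000000.

a = 30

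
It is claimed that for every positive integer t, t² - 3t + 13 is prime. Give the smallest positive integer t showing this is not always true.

For t = 1, 2, 3, 4, …, 9, 10, 11 the conclusion holds.
t = 12: t² - 3t + 13 = 121 = 11 × 11, composite.

t = 12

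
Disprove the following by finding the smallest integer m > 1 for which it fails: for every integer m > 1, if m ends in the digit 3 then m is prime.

Check each integer m > 1 in order until m ends in the digit 3 but m is not prime.
m = 3: 3 ends in 3 and is prime.
m = 13: 13 ends in 3 and is prime.
m = 23: 23 ends in 3 and is prime.
m = 33: 33 ends in 3; 33 = 3 × 11, composite.
Thus m = 33 disproves the claim, and no smaller m works.

m = 33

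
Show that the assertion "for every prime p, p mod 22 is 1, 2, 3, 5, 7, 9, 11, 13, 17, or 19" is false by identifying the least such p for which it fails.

p = 37

The first 11 eligible values, up to p = 31, all satisfy the conclusion.
p = 37: 37 mod 22 = 15 — not in {1, 2, 3, 5, 7, 9, 11, 13, 17, 19}.
Thus p = 37 disproves the claim, and no smaller p works.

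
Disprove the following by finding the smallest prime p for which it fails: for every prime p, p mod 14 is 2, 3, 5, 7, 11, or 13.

We need the least prime p for which the claim fails.
The first 8 eligible values, up to p = 19, all satisfy the conclusion.
p = 23: 23 mod 14 = 9 — not in {2, 3, 5, 7, 11, 13}.

p = 23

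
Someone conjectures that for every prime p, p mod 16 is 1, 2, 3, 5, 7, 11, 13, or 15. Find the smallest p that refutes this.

p = 41

Check each prime p in order until the claim fails.
For p = 2, 3, 5, 7, …, 29, 31, 37 the conclusion holds.
p = 41: 41 mod 16 = 9 — not in {1, 2, 3, 5, 7, 11, 13, 15}.
So p = 41 is the smallest counterexample.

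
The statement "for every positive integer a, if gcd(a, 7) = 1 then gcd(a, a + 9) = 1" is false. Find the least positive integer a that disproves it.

A counterexample is any positive integer a such that gcd(a, 7) = 1 but gcd(a, a + 9) > 1; we check each in order.
For a = 1, 2 the conclusion holds.
a = 3: gcd(3, 12) = 3.

a = 3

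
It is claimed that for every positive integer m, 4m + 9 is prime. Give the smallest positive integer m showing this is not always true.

m = 3

Check each positive integer m in order until 4m + 9 is not prime.
m = 1: 4m + 9 = 13, prime.
m = 2: 4m + 9 = 17, prime.
m = 3: 4m + 9 = 21 = 3 × 7, composite.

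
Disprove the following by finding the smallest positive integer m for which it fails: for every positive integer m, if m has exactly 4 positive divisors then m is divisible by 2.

m = 15

Check each positive integer m in order until m has exactly 4 positive divisors but m is not divisible by 2.
m = 6: τ(6) = 4; 6 mod 2 = 0.
m = 8: τ(8) = 4; 8 mod 2 = 0.
m = 10: τ(10) = 4; 10 mod 2 = 0.
m = 14: τ(14) = 4; 14 mod 2 = 0.
m = 15: τ(15) = 4; 15 mod 2 = 1.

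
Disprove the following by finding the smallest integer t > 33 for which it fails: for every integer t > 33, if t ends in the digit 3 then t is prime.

A counterexample is any integer t > 33 such that t ends in the digit 3 but t is not prime; we check each in order.
For t = 43, 53 the conclusion holds.
t = 63: 63 ends in 3; 63 = 3 × 21, composite.
Hence t = 63 is a counterexample.

t = 63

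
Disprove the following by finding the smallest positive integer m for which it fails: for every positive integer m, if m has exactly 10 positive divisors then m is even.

We need the least positive integer m for which m has exactly 10 positive divisors but m is odd.
For m = 48, 80, 112, 162, 176, 208, 272, 304, 368 the conclusion holds.
m = 405: divisors of 405: 10 divisors; 405 is odd.

m = 405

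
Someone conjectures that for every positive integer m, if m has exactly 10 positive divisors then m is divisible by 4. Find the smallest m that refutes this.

m = 162

We need the least positive integer m for which m has exactly 10 positive divisors but m is not divisible by 4.
For m = 48, 80, 112 the conclusion holds.
m = 162: τ(162) = 10; 162 mod 4 = 2.
Thus m = 162 disproves the claim, and no smaller m works.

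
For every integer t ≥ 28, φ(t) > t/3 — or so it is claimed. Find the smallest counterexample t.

t = 30

A counterexample is any integer t ≥ 28 such that the claim fails; we check each in order.
For t = 28, 29 the conclusion holds.
t = 30: φ(30) = 8 and 30/3 = 10, so φ(30) ≤ 30/3.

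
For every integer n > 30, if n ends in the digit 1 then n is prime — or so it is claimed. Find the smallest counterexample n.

We need the least integer n > 30 for which n ends in the digit 1 but n is not prime.
n = 31: 31 ends in 1 and is prime.
n = 41: 41 ends in 1 and is prime.
n = 51: 51 ends in 1; 51 = 3 × 17, composite.
Hence n = 51 is a counterexample.

n = 51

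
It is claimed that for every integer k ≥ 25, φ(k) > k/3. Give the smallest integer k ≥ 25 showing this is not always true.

k = 30

A counterexample is any integer k ≥ 25 such that the claim fails; we check each in order.
The first 5 eligible values, up to k = 29, all satisfy the conclusion.
k = 30: φ(30) = 8 and 30/3 = 10, so φ(30) ≤ 30/3.
Hence k = 30 is a counterexample.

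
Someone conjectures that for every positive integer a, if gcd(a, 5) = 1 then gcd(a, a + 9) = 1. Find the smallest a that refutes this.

A counterexample is any positive integer a such that gcd(a, 5) = 1 but gcd(a, a + 9) > 1; we check each in order.
a = 1: gcd(1, 10) = 1.
a = 2: gcd(2, 11) = 1.
a = 3: gcd(3, 12) = 3.
So a = 3 is the smallest counterexample.

a = 3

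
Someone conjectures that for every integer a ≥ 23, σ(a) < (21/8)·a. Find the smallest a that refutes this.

a = 60

We need the least integer a ≥ 23 for which the claim fails.
The first 37 eligible values, up to a = 59, all satisfy the conclusion.
a = 60: σ(60) = 168; 168 ≥ 315/2.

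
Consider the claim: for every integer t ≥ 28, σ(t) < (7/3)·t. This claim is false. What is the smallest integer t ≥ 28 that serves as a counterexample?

t = 30

We need the least integer t ≥ 28 for which the claim fails.
For t = 28, 29 the conclusion holds.
t = 30: σ(30) = 72; 72 ≥ 70.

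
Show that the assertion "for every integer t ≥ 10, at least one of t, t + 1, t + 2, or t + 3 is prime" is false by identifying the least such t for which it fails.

t = 24

For t = 10, 11, 12, 13, …, 21, 22, 23 the conclusion holds.
t = 24: 24 = 2 × 12; 25 = 5 × 5; 26 = 2 × 13; 27 = 3 × 9 — all composite.
So t = 24 is the smallest counterexample.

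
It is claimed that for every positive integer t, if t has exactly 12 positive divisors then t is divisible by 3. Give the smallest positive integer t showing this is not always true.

t = 60: τ(60) = 12; 60 mod 3 = 0.
t = 72: τ(72) = 12; 72 mod 3 = 0.
t = 84: τ(84) = 12; 84 mod 3 = 0.
t = 90: τ(90) = 12; 90 mod 3 = 0.
t = 96: τ(96) = 12; 96 mod 3 = 0.
t = 108: τ(108) = 12; 108 mod 3 = 0.
t = 126: τ(126) = 12; 126 mod 3 = 0.
t = 132: τ(132) = 12; 132 mod 3 = 0.
t = 140: τ(140) = 12; 140 mod 3 = 2.
So t = 140 is the smallest counterexample.

t = 140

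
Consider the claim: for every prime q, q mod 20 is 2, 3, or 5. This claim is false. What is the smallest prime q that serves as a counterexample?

A counterexample is any prime q such that the claim fails; we check each in order.
q = 2: 2 mod 20 = 2.
q = 3: 3 mod 20 = 3.
q = 5: 5 mod 20 = 5.
q = 7: 7 mod 20 = 7 — not in {2, 3, 5}.

q = 7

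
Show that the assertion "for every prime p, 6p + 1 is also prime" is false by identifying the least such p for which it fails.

For p = 2, 3, 5, 7, 11, 13, 17 the conclusion holds.
p = 19: 6p + 1 = 115 = 5 × 23, not prime.
Thus p = 19 disproves the claim, and no smaller p works.

p = 19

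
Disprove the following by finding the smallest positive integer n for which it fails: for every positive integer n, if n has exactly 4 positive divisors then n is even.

n = 15

n = 6: divisors of 6: 1, 2, 3, 6; 6 is even.
n = 8: divisors of 8: 1, 2, 4, 8; 8 is even.
n = 10: divisors of 10: 1, 2, 5, 10; 10 is even.
n = 14: divisors of 14: 1, 2, 7, 14; 14 is even.
n = 15: divisors of 15: 1, 3, 5, 15; 15 is odd.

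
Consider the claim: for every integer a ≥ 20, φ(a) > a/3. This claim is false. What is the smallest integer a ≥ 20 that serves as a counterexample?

For a = 20, 21, 22, 23 the conclusion holds.
a = 24: φ(24) = 8 and 24/3 = 8, so φ(24) ≤ 24/3.

a = 24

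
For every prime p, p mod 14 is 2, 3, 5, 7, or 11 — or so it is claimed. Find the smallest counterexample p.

Check each prime p in order until the claim fails.
The first 5 eligible values, up to p = 11, all satisfy the conclusion.
p = 13: 13 mod 14 = 13 — not in {2, 3, 5, 7, 11}.
Hence p = 13 is a counterexample.

p = 13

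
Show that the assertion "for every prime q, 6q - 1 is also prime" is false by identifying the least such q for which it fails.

Check each prime q in order until 6q - 1 is not prime.
For q = 2, 3, 5, 7 the conclusion holds.
q = 11: 6q - 1 = 65 = 5 × 13, not prime.
Hence q = 11 is a counterexample.

q = 11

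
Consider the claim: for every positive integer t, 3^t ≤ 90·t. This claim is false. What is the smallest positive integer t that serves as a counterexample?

t = 6

A counterexample is any positive integer t such that 3^t > 90·t; we check each in order.
t = 1: 3^t = 3 and 90·t = 90, so 3 ≤ 90.
t = 2: 3^t = 9 and 90·t = 180, so 9 ≤ 180.
t = 3: 3^t = 27 and 90·t = 270, so 27 ≤ 270.
t = 4: 3^t = 81 and 90·t = 360, so 81 ≤ 360.
t = 5: 3^t = 243 and 90·t = 450, so 243 ≤ 450.
t = 6: 3^t = 729 and 90·t = 540, so 729 > 540.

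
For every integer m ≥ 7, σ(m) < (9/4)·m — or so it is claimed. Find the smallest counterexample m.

m = 12

A counterexample is any integer m ≥ 7 such that the claim fails; we check each in order.
For m = 7, 8, 9, 10, 11 the conclusion holds.
m = 12: σ(12) = 28; 28 ≥ 27.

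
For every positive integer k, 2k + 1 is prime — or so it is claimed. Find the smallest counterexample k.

k = 4

For k = 1, 2, 3 the conclusion holds.
k = 4: 2k + 1 = 9 = 3 × 3, composite.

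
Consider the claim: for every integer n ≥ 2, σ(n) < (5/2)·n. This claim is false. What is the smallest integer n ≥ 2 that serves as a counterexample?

n = 24

A counterexample is any integer n ≥ 2 such that the claim fails; we check each in order.
For n = 2, 3, 4, 5, …, 21, 22, 23 the conclusion holds.
n = 24: σ(24) = 60; 60 ≥ 60.
Thus n = 24 disproves the claim, and no smaller n works.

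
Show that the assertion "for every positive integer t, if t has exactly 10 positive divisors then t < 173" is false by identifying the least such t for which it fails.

Check each positive integer t in order until t has exactly 10 positive divisors but the claim fails.
The first 4 eligible values, up to t = 162, all satisfy the conclusion.
t = 176: τ(176) = 10; 176 ≥ 173.
Hence t = 176 is a counterexample.

t = 176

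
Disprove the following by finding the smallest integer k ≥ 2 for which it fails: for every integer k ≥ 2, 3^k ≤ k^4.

k = 8

A counterexample is any integer k ≥ 2 such that 3^k > k^4; we check each in order.
The first 6 eligible values, up to k = 7, all satisfy the conclusion.
k = 8: 3^k = 6561 and k^4 = 4096, so 6561 > 4096.
Hence k = 8 is a counterexample.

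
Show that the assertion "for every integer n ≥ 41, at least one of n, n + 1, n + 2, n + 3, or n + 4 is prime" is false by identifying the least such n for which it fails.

We need the least integer n ≥ 41 for which n, n + 1, n + 2, n + 3, n + 4 are all composite.
n = 41: 41 is prime.
n = 42: 43 is prime.
n = 43: 43 is prime.
n = 44: 47 is prime.
n = 45: 47 is prime.
n = 46: 47 is prime.
n = 47: 47 is prime.
n = 48: 48 = 2 × 24; 49 = 7 × 7; 50 = 2 × 25; 51 = 3 × 17; 52 = 2 × 26 — all composite.
Hence n = 48 is a counterexample.

n = 48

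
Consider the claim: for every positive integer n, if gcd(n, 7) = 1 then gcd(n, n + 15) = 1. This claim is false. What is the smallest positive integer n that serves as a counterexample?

Check each positive integer n in order until gcd(n, 7) = 1 but gcd(n, n + 15) > 1.
n = 1: gcd(1, 16) = 1.
n = 2: gcd(2, 17) = 1.
n = 3: gcd(3, 18) = 3.
So n = 3 is the smallest counterexample.

n = 3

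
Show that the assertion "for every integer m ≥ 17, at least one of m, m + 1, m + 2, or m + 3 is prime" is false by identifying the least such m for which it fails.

A counterexample is any integer m ≥ 17 such that m, m + 1, m + 2, m + 3 are all composite; we check each in order.
m = 17: 17 is prime.
m = 18: 19 is prime.
m = 19: 19 is prime.
m = 20: 23 is prime.
m = 21: 23 is prime.
m = 22: 23 is prime.
m = 23: 23 is prime.
m = 24: 24 = 2 × 12; 25 = 5 × 5; 26 = 2 × 13; 27 = 3 × 9 — all composite.
Thus m = 24 disproves the claim, and no smaller m works.

m = 24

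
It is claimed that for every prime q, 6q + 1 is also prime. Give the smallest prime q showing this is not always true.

q = 2: 6q + 1 = 13, prime.
q = 3: 6q + 1 = 19, prime.
q = 5: 6q + 1 = 31, prime.
q = 7: 6q + 1 = 43, prime.
q = 11: 6q + 1 = 67, prime.
q = 13: 6q + 1 = 79, prime.
q = 17: 6q + 1 = 103, prime.
q = 19: 6q + 1 = 115 = 5 × 23, not prime.
Thus q = 19 disproves the claim, and no smaller q works.

q = 19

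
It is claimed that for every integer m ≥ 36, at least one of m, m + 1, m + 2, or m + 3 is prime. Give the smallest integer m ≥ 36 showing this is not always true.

Check each integer m ≥ 36 in order until m, m + 1, m + 2, m + 3 are all composite.
For m = 36, 37, 38, 39, …, 45, 46, 47 the conclusion holds.
m = 48: 48 = 2 × 24; 49 = 7 × 7; 50 = 2 × 25; 51 = 3 × 17 — all composite.
Thus m = 48 disproves the claim, and no smaller m works.

m = 48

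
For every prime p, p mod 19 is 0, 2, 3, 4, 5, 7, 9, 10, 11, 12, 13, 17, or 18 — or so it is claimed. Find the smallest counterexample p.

We need the least prime p for which the claim fails.
For p = 2, 3, 5, 7, …, 41, 43, 47 the conclusion holds.
p = 53: 53 mod 19 = 15 — not in {0, 2, 3, 4, 5, 7, 9, 10, 11, 12, 13, 17, 18}.
So p = 53 is the smallest counterexample.

p = 53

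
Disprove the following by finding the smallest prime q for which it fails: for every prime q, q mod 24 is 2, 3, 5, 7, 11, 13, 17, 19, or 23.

For q = 2, 3, 5, 7, …, 61, 67, 71 the conclusion holds.
q = 73: 73 mod 24 = 1 — not in {2, 3, 5, 7, 11, 13, 17, 19, 23}.

q = 73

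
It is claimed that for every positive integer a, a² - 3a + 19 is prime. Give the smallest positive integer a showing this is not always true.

a = 18

A counterexample is any positive integer a such that a² - 3a + 19 is not prime; we check each in order.
The first 17 eligible values, up to a = 17, all satisfy the conclusion.
a = 18: a² - 3a + 19 = 289 = 17 × 17, composite.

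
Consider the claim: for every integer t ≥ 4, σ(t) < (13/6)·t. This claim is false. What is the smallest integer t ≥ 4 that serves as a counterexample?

Check each integer t ≥ 4 in order until the claim fails.
The first 8 eligible values, up to t = 11, all satisfy the conclusion.
t = 12: σ(12) = 28; 28 ≥ 26.
Thus t = 12 disproves the claim, and no smaller t works.

t = 12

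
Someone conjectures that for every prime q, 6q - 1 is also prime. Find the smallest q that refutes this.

q = 11

q = 2: 6q - 1 = 11, prime.
q = 3: 6q - 1 = 17, prime.
q = 5: 6q - 1 = 29, prime.
q = 7: 6q - 1 = 41, prime.
q = 11: 6q - 1 = 65 = 5 × 13, not prime.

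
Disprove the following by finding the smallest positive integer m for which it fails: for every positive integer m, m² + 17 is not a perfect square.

We need the least positive integer m for which m² + 17 is a perfect square.
m = 1: 1² + 17 = 18, not a perfect square.
m = 2: 2² + 17 = 21, not a perfect square.
m = 3: 3² + 17 = 26, not a perfect square.
m = 4: 4² + 17 = 33, not a perfect square.
m = 5: 5² + 17 = 42, not a perfect square.
m = 6: 6² + 17 = 53, not a perfect square.
m = 7: 7² + 17 = 66, not a perfect square.
m = 8: 8² + 17 = 81 = 9², a perfect square.
Thus m = 8 disproves the claim, and no smaller m works.

m = 8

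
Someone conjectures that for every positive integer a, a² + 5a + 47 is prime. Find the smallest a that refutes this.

a = 38

For a = 1, 2, 3, 4, …, 35, 36, 37 the conclusion holds.
a = 38: a² + 5a + 47 = 1681 = 41 × 41, composite.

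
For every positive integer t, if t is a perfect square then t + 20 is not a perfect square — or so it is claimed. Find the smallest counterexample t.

Check each positive integer t in order until t is a perfect square but t + 20 is a perfect square.
For t = 1, 4, 9 the conclusion holds.
t = 16: 16 = 4² and 16 + 20 = 36 = 6².

t = 16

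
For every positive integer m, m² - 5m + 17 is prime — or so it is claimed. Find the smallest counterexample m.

We need the least positive integer m for which m² - 5m + 17 is not prime.
The first 12 eligible values, up to m = 12, all satisfy the conclusion.
m = 13: m² - 5m + 17 = 121 = 11 × 11, composite.

m = 13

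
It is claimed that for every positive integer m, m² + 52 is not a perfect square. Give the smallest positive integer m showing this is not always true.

For m = 1, 2, 3, 4, …, 9, 10, 11 the conclusion holds.
m = 12: 12² + 52 = 196 = 14², a perfect square.

m = 12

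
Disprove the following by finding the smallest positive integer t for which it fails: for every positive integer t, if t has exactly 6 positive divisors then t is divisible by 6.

Check each positive integer t in order until t has exactly 6 positive divisors but t is not divisible by 6.
For t = 12, 18 the conclusion holds.
t = 20: τ(20) = 6; 20 mod 6 = 2.
Thus t = 20 disproves the claim, and no smaller t works.

t = 20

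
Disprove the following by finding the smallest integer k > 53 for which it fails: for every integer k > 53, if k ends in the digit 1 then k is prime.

k = 81

A counterexample is any integer k > 53 such that k ends in the digit 1 but k is not prime; we check each in order.
For k = 61, 71 the conclusion holds.
k = 81: 81 ends in 1; 81 = 3 × 27, composite.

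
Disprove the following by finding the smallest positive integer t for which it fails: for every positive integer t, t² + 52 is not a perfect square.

We need the least positive integer t for which t² + 52 is a perfect square.
The first 11 eligible values, up to t = 11, all satisfy the conclusion.
t = 12: 12² + 52 = 196 = 14², a perfect square.
So t = 12 is the smallest counterexample.

t = 12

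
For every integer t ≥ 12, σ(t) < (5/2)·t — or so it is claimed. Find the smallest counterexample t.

t = 24

The first 12 eligible values, up to t = 23, all satisfy the conclusion.
t = 24: σ(24) = 60; 60 ≥ 60.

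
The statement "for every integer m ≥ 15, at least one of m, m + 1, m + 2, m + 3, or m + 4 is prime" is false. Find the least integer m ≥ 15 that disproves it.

A counterexample is any integer m ≥ 15 such that m, m + 1, m + 2, m + 3, m + 4 are all composite; we check each in order.
For m = 15, 16, 17, 18, 19, 20, 21, 22, 23 the conclusion holds.
m = 24: 24 = 2 × 12; 25 = 5 × 5; 26 = 2 × 13; 27 = 3 × 9; 28 = 2 × 14 — all composite.
Thus m = 24 disproves the claim, and no smaller m works.

m = 24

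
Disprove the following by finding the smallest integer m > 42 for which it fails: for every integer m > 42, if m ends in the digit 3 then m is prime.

m = 63

A counterexample is any integer m > 42 such that m ends in the digit 3 but m is not prime; we check each in order.
For m = 43, 53 the conclusion holds.
m = 63: 63 ends in 3; 63 = 3 × 21, composite.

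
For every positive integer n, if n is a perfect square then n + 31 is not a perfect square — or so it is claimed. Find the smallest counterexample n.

A counterexample is any positive integer n such that n is a perfect square but n + 31 is a perfect square; we check each in order.
For n = 1, 4, 9, 16, …, 144, 169, 196 the conclusion holds.
n = 225: 225 = 15² and 225 + 31 = 256 = 16².
So n = 225 is the smallest counterexample.

n = 225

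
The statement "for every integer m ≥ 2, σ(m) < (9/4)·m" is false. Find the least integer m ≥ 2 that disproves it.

Check each integer m ≥ 2 in order until the claim fails.
For m = 2, 3, 4, 5, 6, 7, 8, 9, 10, 11 the conclusion holds.
m = 12: σ(12) = 28; 28 ≥ 27.
So m = 12 is the smallest counterexample.

m = 12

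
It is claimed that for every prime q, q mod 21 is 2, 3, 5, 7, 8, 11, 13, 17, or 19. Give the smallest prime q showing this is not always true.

A counterexample is any prime q such that the claim fails; we check each in order.
The first 10 eligible values, up to q = 29, all satisfy the conclusion.
q = 31: 31 mod 21 = 10 — not in {2, 3, 5, 7, 8, 11, 13, 17, 19}.

q = 31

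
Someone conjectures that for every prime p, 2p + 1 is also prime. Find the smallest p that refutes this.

p = 7

A counterexample is any prime p such that 2p + 1 is not prime; we check each in order.
For p = 2, 3, 5 the conclusion holds.
p = 7: 2p + 1 = 15 = 3 × 5, not prime.
Thus p = 7 disproves the claim, and no smaller p works.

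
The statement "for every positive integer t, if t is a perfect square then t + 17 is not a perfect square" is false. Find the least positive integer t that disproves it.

A counterexample is any positive integer t such that t is a perfect square but t + 17 is a perfect square; we check each in order.
The first 7 eligible values, up to t = 49, all satisfy the conclusion.
t = 64: 64 = 8² and 64 + 17 = 81 = 9².
So t = 64 is the smallest counterexample.

t = 64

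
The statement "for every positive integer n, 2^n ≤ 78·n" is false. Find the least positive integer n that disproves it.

For n = 1, 2, 3, 4, 5, 6, 7, 8, 9 the conclusion holds.
n = 10: 2^n = 1024 and 78·n = 780, so 1024 > 780.

n = 10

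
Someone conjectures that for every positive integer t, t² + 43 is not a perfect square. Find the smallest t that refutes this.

For t = 1, 2, 3, 4, …, 18, 19, 20 the conclusion holds.
t = 21: 21² + 43 = 484 = 22², a perfect square.

t = 21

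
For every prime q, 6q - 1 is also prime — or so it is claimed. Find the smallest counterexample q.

Check each prime q in order until 6q - 1 is not prime.
q = 2: 6q - 1 = 11, prime.
q = 3: 6q - 1 = 17, prime.
q = 5: 6q - 1 = 29, prime.
q = 7: 6q - 1 = 41, prime.
q = 11: 6q - 1 = 65 = 5 × 13, not prime.
Hence q = 11 is a counterexample.

q = 11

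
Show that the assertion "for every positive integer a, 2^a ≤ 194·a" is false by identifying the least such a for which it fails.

A counterexample is any positive integer a such that 2^a > 194·a; we check each in order.
The first 11 eligible values, up to a = 11, all satisfy the conclusion.
a = 12: 2^a = 4096 and 194·a = 2328, so 4096 > 2328.
Thus a = 12 disproves the claim, and no smaller a works.

a = 12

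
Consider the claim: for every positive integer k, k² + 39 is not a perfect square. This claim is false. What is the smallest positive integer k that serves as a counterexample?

k = 5

The first 4 eligible values, up to k = 4, all satisfy the conclusion.
k = 5: 5² + 39 = 64 = 8², a perfect square.
Hence k = 5 is a counterexample.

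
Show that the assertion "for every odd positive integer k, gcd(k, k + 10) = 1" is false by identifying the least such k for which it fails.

k = 5

A counterexample is any odd positive integer k such that gcd(k, k + 10) > 1; we check each in order.
k = 1: gcd(1, 11) = 1.
k = 3: gcd(3, 13) = 1.
k = 5: gcd(5, 15) = 5.
Thus k = 5 disproves the claim, and no smaller k works.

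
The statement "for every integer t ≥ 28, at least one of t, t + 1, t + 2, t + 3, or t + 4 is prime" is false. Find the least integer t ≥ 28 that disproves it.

t = 32

The first 4 eligible values, up to t = 31, all satisfy the conclusion.
t = 32: 32 = 2 × 16; 33 = 3 × 11; 34 = 2 × 17; 35 = 5 × 7; 36 = 2 × 18 — all composite.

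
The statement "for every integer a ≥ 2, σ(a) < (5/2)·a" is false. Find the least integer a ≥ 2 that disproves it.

For a = 2, 3, 4, 5, …, 21, 22, 23 the conclusion holds.
a = 24: σ(24) = 60; 60 ≥ 60.

a = 24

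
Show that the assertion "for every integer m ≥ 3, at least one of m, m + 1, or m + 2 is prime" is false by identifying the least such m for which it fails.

m = 8

m = 3: 3 is prime.
m = 4: 5 is prime.
m = 5: 5 is prime.
m = 6: 7 is prime.
m = 7: 7 is prime.
m = 8: 8 = 2 × 4; 9 = 3 × 3; 10 = 2 × 5 — all composite.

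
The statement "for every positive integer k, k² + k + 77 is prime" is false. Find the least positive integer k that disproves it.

k = 6

For k = 1, 2, 3, 4, 5 the conclusion holds.
k = 6: k² + k + 77 = 119 = 7 × 17, composite.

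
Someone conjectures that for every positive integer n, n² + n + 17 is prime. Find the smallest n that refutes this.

n = 16

A counterexample is any positive integer n such that n² + n + 17 is not prime; we check each in order.
For n = 1, 2, 3, 4, …, 13, 14, 15 the conclusion holds.
n = 16: n² + n + 17 = 289 = 17 × 17, composite.
Hence n = 16 is a counterexample.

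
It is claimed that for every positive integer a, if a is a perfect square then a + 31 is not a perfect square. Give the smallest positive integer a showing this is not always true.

a = 225

For a = 1, 4, 9, 16, …, 144, 169, 196 the conclusion holds.
a = 225: 225 = 15² and 225 + 31 = 256 = 16².
Thus a = 225 disproves the claim, and no smaller a works.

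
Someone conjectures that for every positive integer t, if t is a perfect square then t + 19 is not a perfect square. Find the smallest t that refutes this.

Check each positive integer t in order until t is a perfect square but t + 19 is a perfect square.
t = 1: 1 + 19 = 20, not a perfect square.
t = 4: 4 + 19 = 23, not a perfect square.
t = 9: 9 + 19 = 28, not a perfect square.
t = 16: 16 + 19 = 35, not a perfect square.
t = 25: 25 + 19 = 44, not a perfect square.
t = 36: 36 + 19 = 55, not a perfect square.
t = 49: 49 + 19 = 68, not a perfect square.
t = 64: 64 + 19 = 83, not a perfect square.
t = 81: 81 = 9² and 81 + 19 = 100 = 10².

t = 81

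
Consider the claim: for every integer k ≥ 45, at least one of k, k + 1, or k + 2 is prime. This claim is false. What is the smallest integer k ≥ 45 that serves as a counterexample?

A counterexample is any integer k ≥ 45 such that k, k + 1, k + 2 are all composite; we check each in order.
k = 45: 47 is prime.
k = 46: 47 is prime.
k = 47: 47 is prime.
k = 48: 48 = 2 × 24; 49 = 7 × 7; 50 = 2 × 25 — all composite.

k = 48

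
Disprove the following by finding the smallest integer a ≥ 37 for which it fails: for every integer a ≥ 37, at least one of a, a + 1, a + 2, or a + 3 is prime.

For a = 37, 38, 39, 40, …, 45, 46, 47 the conclusion holds.
a = 48: 48 = 2 × 24; 49 = 7 × 7; 50 = 2 × 25; 51 = 3 × 17 — all composite.

a = 48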